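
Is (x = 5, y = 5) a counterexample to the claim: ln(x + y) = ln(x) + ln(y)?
Yes

Substituting x = 5, y = 5:
LHS = ln(5 + 5) = ln(10) ≈ 2.303
RHS = ln(5) + ln(5) = 2·ln(5) ≈ 3.219

Since LHS ≠ RHS, this pair disproves the claim.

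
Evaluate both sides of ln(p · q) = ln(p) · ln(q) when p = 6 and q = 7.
LHS = ln(6 · 7) = ln(42) ≈ 3.738
RHS = ln(6) · ln(7) ≈ 3.487

LHS ≠ RHS (they differ by about 0.2511), so the equation does not hold here.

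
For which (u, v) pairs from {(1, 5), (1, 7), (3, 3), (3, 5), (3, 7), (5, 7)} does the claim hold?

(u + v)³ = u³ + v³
Testing each pair:
(1, 5): LHS = 216, RHS = 126 → fails
(1, 7): LHS = 512, RHS = 344 → fails
(3, 3): LHS = 216, RHS = 54 → fails
(3, 5): LHS = 512, RHS = 152 → fails
(3, 7): LHS = 1000, RHS = 370 → fails
(5, 7): LHS = 1728, RHS = 468 → fails

No pair satisfies the claim.

Answer: None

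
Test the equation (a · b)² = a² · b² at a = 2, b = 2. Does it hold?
Substituting a = 2, b = 2:

LHS = (2 · 2)² = 16
RHS = 2² · 2² = 16

LHS = RHS, so the equation holds at this point.

Answer: Holds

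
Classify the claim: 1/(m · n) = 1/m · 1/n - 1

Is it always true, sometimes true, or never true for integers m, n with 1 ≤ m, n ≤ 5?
The claim fails for every pair in the range. For instance at (m, n) = (4, 5): LHS = 1/20, RHS = -19/20.

Answer: Never true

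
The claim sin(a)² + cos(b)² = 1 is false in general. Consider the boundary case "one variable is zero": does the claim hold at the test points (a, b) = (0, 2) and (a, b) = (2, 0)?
No, fails at both test points

At (0, 2): LHS = cos(2)² ≈ 0.1732 ≠ RHS = 1
At (2, 0): LHS = sin(2)² + 1 ≈ 1.827 ≠ RHS = 1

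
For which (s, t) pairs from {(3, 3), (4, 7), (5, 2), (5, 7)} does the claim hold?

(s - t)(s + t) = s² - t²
All pairs

Testing each pair:
(3, 3): LHS = 0, RHS = 0 → holds
(4, 7): LHS = -33, RHS = -33 → holds
(5, 2): LHS = 21, RHS = 21 → holds
(5, 7): LHS = -24, RHS = -24 → holds

Every pair satisfies the claim.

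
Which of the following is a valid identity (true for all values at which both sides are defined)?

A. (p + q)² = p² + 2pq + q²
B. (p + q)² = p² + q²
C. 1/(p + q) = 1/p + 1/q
A: holds — e.g. at (5, 8), both sides equal 169.
B: fails at (2, 3) — LHS = 25, RHS = 13.
C: fails at (2, 2) — LHS = 1/4, RHS = 1.

Answer: A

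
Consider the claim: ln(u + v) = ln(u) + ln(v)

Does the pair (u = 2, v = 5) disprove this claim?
Substituting u = 2, v = 5:
LHS = ln(2 + 5) = ln(7) ≈ 1.946
RHS = ln(2) + ln(5) ≈ 2.303

Since LHS ≠ RHS, this pair disproves the claim.

Answer: Yes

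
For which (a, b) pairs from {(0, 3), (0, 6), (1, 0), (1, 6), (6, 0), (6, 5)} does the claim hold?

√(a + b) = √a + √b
(0, 3), (0, 6), (1, 0), (6, 0)

Testing each pair:
(0, 3): LHS = √(3) ≈ 1.732, RHS = √(3) ≈ 1.732 → holds
(0, 6): LHS = √(6) ≈ 2.449, RHS = √(6) ≈ 2.449 → holds
(1, 0): LHS = 1, RHS = 1 → holds
(1, 6): LHS = √(7) ≈ 2.646, RHS = 1 + √(6) ≈ 3.449 → fails
(6, 0): LHS = √(6) ≈ 2.449, RHS = √(6) ≈ 2.449 → holds
(6, 5): LHS = √(11) ≈ 3.317, RHS = √(5) + √(6) ≈ 4.686 → fails

4 of 6 pairs satisfy the claim.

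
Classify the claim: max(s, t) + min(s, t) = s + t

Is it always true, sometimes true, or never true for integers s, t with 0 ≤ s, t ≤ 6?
Always true

The identity holds for every pair in the range. For instance at (s, t) = (5, 6): both sides equal 11.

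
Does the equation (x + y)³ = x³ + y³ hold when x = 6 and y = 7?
Substituting x = 6, y = 7:

LHS = (6 + 7)³ = 2197
RHS = 6³ + 7³ = 559

LHS ≠ RHS, so the equation does not hold at this point.

Answer: Fails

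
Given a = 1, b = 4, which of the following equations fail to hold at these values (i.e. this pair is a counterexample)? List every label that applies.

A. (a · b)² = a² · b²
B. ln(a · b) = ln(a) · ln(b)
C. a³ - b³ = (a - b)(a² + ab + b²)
Evaluating each claim at the given values:
A. LHS = 16, RHS = 16 → holds here (LHS = RHS)
B. LHS = ln(4) ≈ 1.386, RHS = 0 → fails here (LHS ≠ RHS)
C. LHS = -63, RHS = -63 → holds here (LHS = RHS)

Answer: B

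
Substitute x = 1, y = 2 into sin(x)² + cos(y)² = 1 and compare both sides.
LHS = sin(1)² + cos(2)² ≈ 0.8813
RHS = 1

LHS ≠ RHS (they differ by about 0.1187), so the equation does not hold here.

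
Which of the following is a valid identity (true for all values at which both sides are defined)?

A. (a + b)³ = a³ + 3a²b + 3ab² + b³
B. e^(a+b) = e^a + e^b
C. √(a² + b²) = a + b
A

A: holds — e.g. at (1, 1), both sides equal 8.
B: fails at (4, 6) — LHS = e^10 ≈ 22026.5, RHS = e^4 + e^6 ≈ 458.
C: fails at (3, 3) — LHS = 3·√(2) ≈ 4.243, RHS = 6.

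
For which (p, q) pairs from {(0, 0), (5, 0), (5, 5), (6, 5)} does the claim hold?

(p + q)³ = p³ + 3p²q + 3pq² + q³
All pairs

Testing each pair:
(0, 0): LHS = 0, RHS = 0 → holds
(5, 0): LHS = 125, RHS = 125 → holds
(5, 5): LHS = 1000, RHS = 1000 → holds
(6, 5): LHS = 1331, RHS = 1331 → holds

Every pair satisfies the claim.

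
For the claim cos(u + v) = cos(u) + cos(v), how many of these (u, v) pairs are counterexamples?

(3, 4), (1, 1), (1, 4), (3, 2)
Testing each pair:
(3, 4): LHS = cos(7) ≈ 0.7539, RHS = cos(3) + cos(4) ≈ -1.644 → counterexample
(1, 1): LHS = cos(2) ≈ -0.4161, RHS = 2·cos(1) ≈ 1.081 → counterexample
(1, 4): LHS = cos(5) ≈ 0.2837, RHS = cos(4) + cos(1) ≈ -0.1133 → counterexample
(3, 2): LHS = cos(5) ≈ 0.2837, RHS = cos(3) + cos(2) ≈ -1.406 → counterexample

That makes 4 counterexamples.

Answer: 4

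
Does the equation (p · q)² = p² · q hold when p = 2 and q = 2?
Substituting p = 2, q = 2:

LHS = (2 · 2)² = 16
RHS = 2² · 2 = 8

LHS ≠ RHS, so the equation does not hold at this point.

Answer: Fails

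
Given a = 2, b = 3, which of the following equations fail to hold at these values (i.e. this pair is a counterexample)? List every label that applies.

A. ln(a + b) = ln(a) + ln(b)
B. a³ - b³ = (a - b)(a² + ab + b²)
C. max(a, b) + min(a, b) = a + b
A

Evaluating each claim at the given values:
A. LHS = ln(5) ≈ 1.609, RHS = ln(2) + ln(3) ≈ 1.792 → fails here (LHS ≠ RHS)
B. LHS = -19, RHS = -19 → holds here (LHS = RHS)
C. LHS = 5, RHS = 5 → holds here (LHS = RHS)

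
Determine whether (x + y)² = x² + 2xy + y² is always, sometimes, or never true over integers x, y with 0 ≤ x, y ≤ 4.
The identity holds for every pair in the range. For instance at (x, y) = (4, 2): both sides equal 36.

Answer: Always true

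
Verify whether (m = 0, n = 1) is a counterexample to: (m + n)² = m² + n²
Substituting m = 0, n = 1:
LHS = (0 + 1)² = 1
RHS = 0² + 1² = 1

The sides agree, so this pair does not disprove the claim.

Answer: No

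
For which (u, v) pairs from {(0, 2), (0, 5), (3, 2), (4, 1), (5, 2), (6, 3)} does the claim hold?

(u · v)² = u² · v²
Testing each pair:
(0, 2): LHS = 0, RHS = 0 → holds
(0, 5): LHS = 0, RHS = 0 → holds
(3, 2): LHS = 36, RHS = 36 → holds
(4, 1): LHS = 16, RHS = 16 → holds
(5, 2): LHS = 100, RHS = 100 → holds
(6, 3): LHS = 324, RHS = 324 → holds

Every pair satisfies the claim.

Answer: All pairs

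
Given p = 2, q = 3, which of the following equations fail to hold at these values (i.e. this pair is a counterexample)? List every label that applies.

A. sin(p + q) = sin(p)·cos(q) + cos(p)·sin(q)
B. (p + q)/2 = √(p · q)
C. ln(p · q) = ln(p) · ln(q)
Evaluating each claim at the given values:
A. LHS = sin(5) ≈ -0.9589, RHS = sin(2)·cos(3) + sin(3)·cos(2) ≈ -0.9589 → holds here (LHS = RHS)
B. LHS = 5/2, RHS = √(6) ≈ 2.449 → fails here (LHS ≠ RHS)
C. LHS = ln(6) ≈ 1.792, RHS = ln(2)·ln(3) ≈ 0.7615 → fails here (LHS ≠ RHS)

Answer: B, C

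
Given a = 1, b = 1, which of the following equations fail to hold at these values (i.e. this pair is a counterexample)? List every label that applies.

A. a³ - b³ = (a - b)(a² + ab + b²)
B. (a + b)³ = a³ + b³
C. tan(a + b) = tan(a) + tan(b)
B, C

Evaluating each claim at the given values:
A. LHS = 0, RHS = 0 → holds here (LHS = RHS)
B. LHS = 8, RHS = 2 → fails here (LHS ≠ RHS)
C. LHS = tan(2) ≈ -2.185, RHS = 2·tan(1) ≈ 3.115 → fails here (LHS ≠ RHS)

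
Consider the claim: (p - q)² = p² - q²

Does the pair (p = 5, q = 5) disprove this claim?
Substituting p = 5, q = 5:
LHS = (5 - 5)² = 0
RHS = 5² - 5² = 0

The sides agree, so this pair does not disprove the claim.

Answer: No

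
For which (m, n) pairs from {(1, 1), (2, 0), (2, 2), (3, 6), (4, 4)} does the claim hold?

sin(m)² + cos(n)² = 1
(1, 1), (2, 2), (4, 4)

Testing each pair:
(1, 1): LHS = cos(1)² + sin(1)² = 1, RHS = 1 → holds
(2, 0): LHS = sin(2)² + 1 ≈ 1.827, RHS = 1 → fails
(2, 2): LHS = cos(2)² + sin(2)² = 1, RHS = 1 → holds
(3, 6): LHS = sin(3)² + cos(6)² ≈ 0.9418, RHS = 1 → fails
(4, 4): LHS = cos(4)² + sin(4)² = 1, RHS = 1 → holds

3 of 5 pairs satisfy the claim.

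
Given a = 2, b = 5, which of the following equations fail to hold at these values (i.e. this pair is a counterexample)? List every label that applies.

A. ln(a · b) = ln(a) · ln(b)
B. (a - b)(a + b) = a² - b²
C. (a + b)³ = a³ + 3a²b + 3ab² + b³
A

Evaluating each claim at the given values:
A. LHS = ln(10) ≈ 2.303, RHS = ln(2)·ln(5) ≈ 1.116 → fails here (LHS ≠ RHS)
B. LHS = -21, RHS = -21 → holds here (LHS = RHS)
C. LHS = 343, RHS = 343 → holds here (LHS = RHS)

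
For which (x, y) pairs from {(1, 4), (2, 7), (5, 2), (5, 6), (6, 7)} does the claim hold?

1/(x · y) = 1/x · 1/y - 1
None

Testing each pair:
(1, 4): LHS = 1/4, RHS = -3/4 → fails
(2, 7): LHS = 1/14, RHS = -13/14 → fails
(5, 2): LHS = 1/10, RHS = -9/10 → fails
(5, 6): LHS = 1/30, RHS = -29/30 → fails
(6, 7): LHS = 1/42, RHS = -41/42 → fails

No pair satisfies the claim.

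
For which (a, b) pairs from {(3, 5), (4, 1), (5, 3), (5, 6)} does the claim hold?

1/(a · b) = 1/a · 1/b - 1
None

Testing each pair:
(3, 5): LHS = 1/15, RHS = -14/15 → fails
(4, 1): LHS = 1/4, RHS = -3/4 → fails
(5, 3): LHS = 1/15, RHS = -14/15 → fails
(5, 6): LHS = 1/30, RHS = -29/30 → fails

No pair satisfies the claim.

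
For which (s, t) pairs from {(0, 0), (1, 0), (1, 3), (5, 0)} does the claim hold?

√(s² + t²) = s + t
(0, 0), (1, 0), (5, 0)

Testing each pair:
(0, 0): LHS = 0, RHS = 0 → holds
(1, 0): LHS = 1, RHS = 1 → holds
(1, 3): LHS = √(10) ≈ 3.162, RHS = 4 → fails
(5, 0): LHS = 5, RHS = 5 → holds

3 of 4 pairs satisfy the claim.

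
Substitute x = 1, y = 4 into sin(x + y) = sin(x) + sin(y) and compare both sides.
LHS = sin(1 + 4) = sin(5) ≈ -0.9589
RHS = sin(1) + sin(4) ≈ 0.08467

LHS ≠ RHS (they differ by about 1.044), so the equation does not hold here.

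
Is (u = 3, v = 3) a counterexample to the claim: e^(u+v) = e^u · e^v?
Substituting u = 3, v = 3:
LHS = e^(3+3) = e^6 ≈ 403.4
RHS = e^3 · e^3 = e^6 ≈ 403.4

The sides agree, so this pair does not disprove the claim.

Answer: No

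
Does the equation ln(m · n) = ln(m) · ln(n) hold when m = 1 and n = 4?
Fails

Substituting m = 1, n = 4:

LHS = ln(1 · 4) = ln(4) ≈ 1.386
RHS = ln(1) · ln(4) = 0

LHS ≠ RHS, so the equation does not hold at this point.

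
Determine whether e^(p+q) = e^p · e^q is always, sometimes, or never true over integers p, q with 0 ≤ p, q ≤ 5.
Always true

The identity holds for every pair in the range. For instance at (p, q) = (3, 4): both sides equal e^7 ≈ 1097.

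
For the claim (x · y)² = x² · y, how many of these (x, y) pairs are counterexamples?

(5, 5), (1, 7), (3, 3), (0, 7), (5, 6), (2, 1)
4

Testing each pair:
(5, 5): LHS = 625, RHS = 125 → counterexample
(1, 7): LHS = 49, RHS = 7 → counterexample
(3, 3): LHS = 81, RHS = 27 → counterexample
(0, 7): LHS = 0, RHS = 0 → satisfies claim
(5, 6): LHS = 900, RHS = 150 → counterexample
(2, 1): LHS = 4, RHS = 4 → satisfies claim

That makes 4 counterexamples.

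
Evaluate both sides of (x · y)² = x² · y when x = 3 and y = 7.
LHS = (3 · 7)² = 441
RHS = 3² · 7 = 63

LHS ≠ RHS, so the equation does not hold here.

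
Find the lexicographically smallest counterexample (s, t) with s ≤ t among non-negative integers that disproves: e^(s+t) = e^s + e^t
Substituting (0, 0) into the claim:
LHS = e^(0+0) = 1
RHS = e^0 + e^0 = 2

Since LHS ≠ RHS, this pair disproves the claim, and no lexicographically smaller pair (s ≤ t, non-negative integers) does.

For instance (4, 6) is also a counterexample (LHS = e^10 ≈ 22026.5, RHS = e^4 + e^6 ≈ 458), but it's lexicographically larger.

Answer: (s, t) = (0, 0)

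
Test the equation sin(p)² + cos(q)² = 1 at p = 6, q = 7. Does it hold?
Fails

Substituting p = 6, q = 7:

LHS = sin(6)² + cos(7)² ≈ 0.6464
RHS = 1

LHS ≠ RHS, so the equation does not hold at this point.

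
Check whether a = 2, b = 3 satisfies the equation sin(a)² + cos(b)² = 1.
Fails

Substituting a = 2, b = 3:

LHS = sin(2)² + cos(3)² ≈ 1.807
RHS = 1

LHS ≠ RHS, so the equation does not hold at this point.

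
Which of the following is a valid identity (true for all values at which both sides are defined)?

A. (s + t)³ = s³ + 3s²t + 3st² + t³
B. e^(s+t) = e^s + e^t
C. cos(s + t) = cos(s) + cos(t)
A

A: holds — e.g. at (0, 1), both sides equal 1.
B: fails at (2, 3) — LHS = e^5 ≈ 148.4, RHS = e^2 + e^3 ≈ 27.47.
C: fails at (3, 7) — LHS = cos(10) ≈ -0.8391, RHS = cos(3) + cos(7) ≈ -0.2361.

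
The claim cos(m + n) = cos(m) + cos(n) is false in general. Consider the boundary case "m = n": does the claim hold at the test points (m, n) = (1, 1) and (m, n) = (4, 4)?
At (1, 1): LHS = cos(2) ≈ -0.4161 ≠ RHS = 2·cos(1) ≈ 1.081
At (4, 4): LHS = cos(8) ≈ -0.1455 ≠ RHS = 2·cos(4) ≈ -1.307

Answer: No, fails at both test points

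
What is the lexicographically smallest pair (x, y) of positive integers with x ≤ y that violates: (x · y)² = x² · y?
At (1, 1): both sides equal 1, so it holds there.

Substituting (1, 2) into the claim:
LHS = (1 · 2)² = 4
RHS = 1² · 2 = 2

Since LHS ≠ RHS, this pair disproves the claim, and no lexicographically smaller pair (x ≤ y, positive integers) does.

For instance (4, 8) is also a counterexample (LHS = 1024, RHS = 128), but it's lexicographically larger.

Answer: (x, y) = (1, 2)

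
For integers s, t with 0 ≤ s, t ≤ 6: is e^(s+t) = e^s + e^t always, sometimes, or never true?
The claim fails for every pair in the range. For instance at (s, t) = (6, 6): LHS = e^12 ≈ 162754.8, RHS = 2·e^6 ≈ 806.9.

Answer: Never true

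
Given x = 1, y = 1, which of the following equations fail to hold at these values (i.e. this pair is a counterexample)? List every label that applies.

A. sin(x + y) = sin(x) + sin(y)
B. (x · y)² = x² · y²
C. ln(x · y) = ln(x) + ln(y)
Evaluating each claim at the given values:
A. LHS = sin(2) ≈ 0.9093, RHS = 2·sin(1) ≈ 1.683 → fails here (LHS ≠ RHS)
B. LHS = 1, RHS = 1 → holds here (LHS = RHS)
C. LHS = 0, RHS = 0 → holds here (LHS = RHS)

Answer: A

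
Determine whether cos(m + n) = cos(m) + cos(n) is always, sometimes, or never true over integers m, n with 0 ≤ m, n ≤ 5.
The claim fails for every pair in the range. For instance at (m, n) = (4, 1): LHS = cos(5) ≈ 0.2837, RHS = cos(4) + cos(1) ≈ -0.1133.

Answer: Never true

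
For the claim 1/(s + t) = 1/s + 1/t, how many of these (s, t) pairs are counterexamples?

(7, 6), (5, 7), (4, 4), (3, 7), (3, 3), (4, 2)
Testing each pair:
(7, 6): LHS = 1/13, RHS = 13/42 → counterexample
(5, 7): LHS = 1/12, RHS = 12/35 → counterexample
(4, 4): LHS = 1/8, RHS = 1/2 → counterexample
(3, 7): LHS = 1/10, RHS = 10/21 → counterexample
(3, 3): LHS = 1/6, RHS = 2/3 → counterexample
(4, 2): LHS = 1/6, RHS = 3/4 → counterexample

That makes 6 counterexamples.

Answer: 6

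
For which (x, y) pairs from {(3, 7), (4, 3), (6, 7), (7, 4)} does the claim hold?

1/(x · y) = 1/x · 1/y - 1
Testing each pair:
(3, 7): LHS = 1/21, RHS = -20/21 → fails
(4, 3): LHS = 1/12, RHS = -11/12 → fails
(6, 7): LHS = 1/42, RHS = -41/42 → fails
(7, 4): LHS = 1/28, RHS = -27/28 → fails

No pair satisfies the claim.

Answer: None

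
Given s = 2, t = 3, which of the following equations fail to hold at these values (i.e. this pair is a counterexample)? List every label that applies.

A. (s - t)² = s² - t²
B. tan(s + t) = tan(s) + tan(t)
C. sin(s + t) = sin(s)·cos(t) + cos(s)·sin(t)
Evaluating each claim at the given values:
A. LHS = 1, RHS = -5 → fails here (LHS ≠ RHS)
B. LHS = tan(5) ≈ -3.381, RHS = tan(2) + tan(3) ≈ -2.328 → fails here (LHS ≠ RHS)
C. LHS = sin(5) ≈ -0.9589, RHS = sin(2)·cos(3) + sin(3)·cos(2) ≈ -0.9589 → holds here (LHS = RHS)

Answer: A, B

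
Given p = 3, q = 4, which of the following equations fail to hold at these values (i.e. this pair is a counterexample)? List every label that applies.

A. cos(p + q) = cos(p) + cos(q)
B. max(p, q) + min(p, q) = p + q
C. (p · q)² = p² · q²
A

Evaluating each claim at the given values:
A. LHS = cos(7) ≈ 0.7539, RHS = cos(3) + cos(4) ≈ -1.644 → fails here (LHS ≠ RHS)
B. LHS = 7, RHS = 7 → holds here (LHS = RHS)
C. LHS = 144, RHS = 144 → holds here (LHS = RHS)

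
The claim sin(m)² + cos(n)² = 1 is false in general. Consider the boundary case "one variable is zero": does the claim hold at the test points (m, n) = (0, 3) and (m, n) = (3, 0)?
No, fails at both test points

At (0, 3): LHS = cos(3)² ≈ 0.9801 ≠ RHS = 1
At (3, 0): LHS = sin(3)² + 1 ≈ 1.02 ≠ RHS = 1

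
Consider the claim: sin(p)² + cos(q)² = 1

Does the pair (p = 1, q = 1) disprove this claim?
No

Substituting p = 1, q = 1:
LHS = sin(1)² + cos(1)² = 1
RHS = 1

The sides agree, so this pair does not disprove the claim.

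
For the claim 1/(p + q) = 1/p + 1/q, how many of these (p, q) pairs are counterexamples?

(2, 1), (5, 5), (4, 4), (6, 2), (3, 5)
5

Testing each pair:
(2, 1): LHS = 1/3, RHS = 3/2 → counterexample
(5, 5): LHS = 1/10, RHS = 2/5 → counterexample
(4, 4): LHS = 1/8, RHS = 1/2 → counterexample
(6, 2): LHS = 1/8, RHS = 2/3 → counterexample
(3, 5): LHS = 1/8, RHS = 8/15 → counterexample

That makes 5 counterexamples.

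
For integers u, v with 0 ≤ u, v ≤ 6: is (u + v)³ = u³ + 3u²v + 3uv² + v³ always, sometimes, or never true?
The identity holds for every pair in the range. For instance at (u, v) = (2, 5): both sides equal 343.

Answer: Always true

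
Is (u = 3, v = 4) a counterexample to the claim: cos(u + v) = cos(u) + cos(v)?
Substituting u = 3, v = 4:
LHS = cos(3 + 4) = cos(7) ≈ 0.7539
RHS = cos(3) + cos(4) ≈ -1.644

Since LHS ≠ RHS, this pair disproves the claim.

Answer: Yes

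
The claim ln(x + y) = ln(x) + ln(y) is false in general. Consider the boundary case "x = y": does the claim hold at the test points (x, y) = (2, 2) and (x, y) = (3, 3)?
Only at (2, 2)

At (2, 2): LHS = ln(4) ≈ 1.386, RHS = 2·ln(2) ≈ 1.386 → equal
At (3, 3): LHS = ln(6) ≈ 1.792 ≠ RHS = 2·ln(3) ≈ 2.197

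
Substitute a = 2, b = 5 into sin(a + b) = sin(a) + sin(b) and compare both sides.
LHS = sin(2 + 5) = sin(7) ≈ 0.657
RHS = sin(2) + sin(5) ≈ -0.04963

LHS ≠ RHS (they differ by about 0.7066), so the equation does not hold here.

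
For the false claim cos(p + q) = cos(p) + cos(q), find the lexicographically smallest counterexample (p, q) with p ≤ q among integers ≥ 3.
(p, q) = (3, 3)

Substituting (3, 3) into the claim:
LHS = cos(3 + 3) = cos(6) ≈ 0.9602
RHS = cos(3) + cos(3) = 2·cos(3) ≈ -1.98

Since LHS ≠ RHS, this pair disproves the claim, and no lexicographically smaller pair (p ≤ q, integers ≥ 3) does.

For instance (3, 7) is also a counterexample (LHS = cos(10) ≈ -0.8391, RHS = cos(3) + cos(7) ≈ -0.2361), but it's lexicographically larger.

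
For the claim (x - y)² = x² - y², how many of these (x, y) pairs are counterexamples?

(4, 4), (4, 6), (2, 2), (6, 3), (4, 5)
3

Testing each pair:
(4, 4): LHS = 0, RHS = 0 → satisfies claim
(4, 6): LHS = 4, RHS = -20 → counterexample
(2, 2): LHS = 0, RHS = 0 → satisfies claim
(6, 3): LHS = 9, RHS = 27 → counterexample
(4, 5): LHS = 1, RHS = -9 → counterexample

That makes 3 counterexamples.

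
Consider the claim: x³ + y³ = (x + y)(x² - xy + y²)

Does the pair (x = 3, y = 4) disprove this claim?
Substituting x = 3, y = 4:
LHS = 3³ + 4³ = 91
RHS = (3 + 4)(3² - 3·4 + 4²) = 91

The sides agree, so this pair does not disprove the claim.

Answer: No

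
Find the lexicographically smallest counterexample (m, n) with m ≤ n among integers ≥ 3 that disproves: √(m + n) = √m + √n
(m, n) = (3, 3)

Substituting (3, 3) into the claim:
LHS = √(3 + 3) = √(6) ≈ 2.449
RHS = √3 + √3 = 2·√(3) ≈ 3.464

Since LHS ≠ RHS, this pair disproves the claim, and no lexicographically smaller pair (m ≤ n, integers ≥ 3) does.

For instance (9, 9) is also a counterexample (LHS = 3·√(2) ≈ 4.243, RHS = 6), but it's lexicographically larger.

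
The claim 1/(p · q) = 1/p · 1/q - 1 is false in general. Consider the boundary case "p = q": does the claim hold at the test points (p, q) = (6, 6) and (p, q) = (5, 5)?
At (6, 6): LHS = 1/36 ≠ RHS = -35/36
At (5, 5): LHS = 1/25 ≠ RHS = -24/25

Answer: No, fails at both test points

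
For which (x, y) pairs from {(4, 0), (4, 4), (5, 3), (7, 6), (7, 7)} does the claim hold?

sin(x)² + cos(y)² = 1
Testing each pair:
(4, 0): LHS = sin(4)² + 1 ≈ 1.573, RHS = 1 → fails
(4, 4): LHS = cos(4)² + sin(4)² = 1, RHS = 1 → holds
(5, 3): LHS = sin(5)² + cos(3)² ≈ 1.9, RHS = 1 → fails
(7, 6): LHS = sin(7)² + cos(6)² ≈ 1.354, RHS = 1 → fails
(7, 7): LHS = sin(7)² + cos(7)² = 1, RHS = 1 → holds

2 of 5 pairs satisfy the claim.

Answer: (4, 4), (7, 7)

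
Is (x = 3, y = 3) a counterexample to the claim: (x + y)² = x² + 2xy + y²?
Substituting x = 3, y = 3:
LHS = (3 + 3)² = 36
RHS = 3² + 2·3·3 + 3² = 36

The sides agree, so this pair does not disprove the claim.

Answer: No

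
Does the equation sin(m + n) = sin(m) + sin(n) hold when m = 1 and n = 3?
Substituting m = 1, n = 3:

LHS = sin(1 + 3) = sin(4) ≈ -0.7568
RHS = sin(1) + sin(3) ≈ 0.9826

LHS ≠ RHS, so the equation does not hold at this point.

Answer: Fails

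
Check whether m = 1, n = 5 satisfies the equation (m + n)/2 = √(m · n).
Fails

Substituting m = 1, n = 5:

LHS = (1 + 5)/2 = 3
RHS = √(1 · 5) = √(5) ≈ 2.236

LHS ≠ RHS, so the equation does not hold at this point.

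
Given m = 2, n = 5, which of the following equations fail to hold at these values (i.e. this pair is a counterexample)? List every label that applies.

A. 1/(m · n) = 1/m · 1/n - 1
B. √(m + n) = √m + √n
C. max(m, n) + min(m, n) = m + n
A, B

Evaluating each claim at the given values:
A. LHS = 1/10, RHS = -9/10 → fails here (LHS ≠ RHS)
B. LHS = √(7) ≈ 2.646, RHS = √(2) + √(5) ≈ 3.65 → fails here (LHS ≠ RHS)
C. LHS = 7, RHS = 7 → holds here (LHS = RHS)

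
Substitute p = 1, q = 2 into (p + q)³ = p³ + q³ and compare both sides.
LHS = (1 + 2)³ = 27
RHS = 1³ + 2³ = 9

LHS ≠ RHS, so the equation does not hold here.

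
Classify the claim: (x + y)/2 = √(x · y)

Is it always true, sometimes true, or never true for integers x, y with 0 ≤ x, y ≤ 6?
It holds at (x, y) = (0, 0) (both sides equal 0), but fails at (x, y) = (4, 1) (LHS = 5/2, RHS = 2).

Answer: Sometimes true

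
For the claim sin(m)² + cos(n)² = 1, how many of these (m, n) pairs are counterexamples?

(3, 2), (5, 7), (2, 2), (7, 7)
Testing each pair:
(3, 2): LHS = sin(3)² + cos(2)² ≈ 0.1931, RHS = 1 → counterexample
(5, 7): LHS = cos(7)² + sin(5)² ≈ 1.488, RHS = 1 → counterexample
(2, 2): LHS = cos(2)² + sin(2)² = 1, RHS = 1 → satisfies claim
(7, 7): LHS = sin(7)² + cos(7)² = 1, RHS = 1 → satisfies claim

That makes 2 counterexamples.

Answer: 2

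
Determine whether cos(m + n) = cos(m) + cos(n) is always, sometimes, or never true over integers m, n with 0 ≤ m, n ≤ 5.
Never true

The claim fails for every pair in the range. For instance at (m, n) = (0, 5): LHS = cos(5) ≈ 0.2837, RHS = cos(5) + 1 ≈ 1.284.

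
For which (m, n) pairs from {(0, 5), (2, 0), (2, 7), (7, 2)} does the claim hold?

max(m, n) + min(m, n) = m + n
Testing each pair:
(0, 5): LHS = 5, RHS = 5 → holds
(2, 0): LHS = 2, RHS = 2 → holds
(2, 7): LHS = 9, RHS = 9 → holds
(7, 2): LHS = 9, RHS = 9 → holds

Every pair satisfies the claim.

Answer: All pairs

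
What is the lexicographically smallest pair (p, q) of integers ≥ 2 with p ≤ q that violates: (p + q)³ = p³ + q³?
(p, q) = (2, 2)

Substituting (2, 2) into the claim:
LHS = (2 + 2)³ = 64
RHS = 2³ + 2³ = 16

Since LHS ≠ RHS, this pair disproves the claim, and no lexicographically smaller pair (p ≤ q, integers ≥ 2) does.

For instance (8, 9) is also a counterexample (LHS = 4913, RHS = 1241), but it's lexicographically larger.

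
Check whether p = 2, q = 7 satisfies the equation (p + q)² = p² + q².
Substituting p = 2, q = 7:

LHS = (2 + 7)² = 81
RHS = 2² + 7² = 53

LHS ≠ RHS, so the equation does not hold at this point.

Answer: Fails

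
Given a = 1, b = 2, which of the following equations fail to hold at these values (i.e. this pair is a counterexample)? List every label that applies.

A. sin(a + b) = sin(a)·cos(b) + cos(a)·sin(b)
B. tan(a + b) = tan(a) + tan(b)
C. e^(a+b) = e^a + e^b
B, C

Evaluating each claim at the given values:
A. LHS = sin(3) ≈ 0.1411, RHS = sin(1)·cos(2) + sin(2)·cos(1) ≈ 0.1411 → holds here (LHS = RHS)
B. LHS = tan(3) ≈ -0.1425, RHS = tan(2) + tan(1) ≈ -0.6276 → fails here (LHS ≠ RHS)
C. LHS = e^3 ≈ 20.09, RHS = e + e^2 ≈ 10.11 → fails here (LHS ≠ RHS)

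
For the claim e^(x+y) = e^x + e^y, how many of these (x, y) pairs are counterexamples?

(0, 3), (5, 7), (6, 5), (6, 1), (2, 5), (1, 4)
6

Testing each pair:
(0, 3): LHS = e^3 ≈ 20.09, RHS = 1 + e^3 ≈ 21.09 → counterexample
(5, 7): LHS = e^12 ≈ 162754.8, RHS = e^5 + e^7 ≈ 1245 → counterexample
(6, 5): LHS = e^11 ≈ 59874.1, RHS = e^5 + e^6 ≈ 551.8 → counterexample
(6, 1): LHS = e^7 ≈ 1097, RHS = e + e^6 ≈ 406.1 → counterexample
(2, 5): LHS = e^7 ≈ 1097, RHS = e^2 + e^5 ≈ 155.8 → counterexample
(1, 4): LHS = e^5 ≈ 148.4, RHS = e + e^4 ≈ 57.32 → counterexample

That makes 6 counterexamples.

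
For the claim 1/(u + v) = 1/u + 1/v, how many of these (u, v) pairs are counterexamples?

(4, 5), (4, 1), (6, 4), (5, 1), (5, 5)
Testing each pair:
(4, 5): LHS = 1/9, RHS = 9/20 → counterexample
(4, 1): LHS = 1/5, RHS = 5/4 → counterexample
(6, 4): LHS = 1/10, RHS = 5/12 → counterexample
(5, 1): LHS = 1/6, RHS = 6/5 → counterexample
(5, 5): LHS = 1/10, RHS = 2/5 → counterexample

That makes 5 counterexamples.

Answer: 5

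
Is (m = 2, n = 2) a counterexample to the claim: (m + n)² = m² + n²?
Substituting m = 2, n = 2:
LHS = (2 + 2)² = 16
RHS = 2² + 2² = 8

Since LHS ≠ RHS, this pair disproves the claim.

Answer: Yes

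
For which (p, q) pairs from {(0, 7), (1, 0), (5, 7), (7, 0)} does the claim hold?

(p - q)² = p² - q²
Testing each pair:
(0, 7): LHS = 49, RHS = -49 → fails
(1, 0): LHS = 1, RHS = 1 → holds
(5, 7): LHS = 4, RHS = -24 → fails
(7, 0): LHS = 49, RHS = 49 → holds

2 of 4 pairs satisfy the claim.

Answer: (1, 0), (7, 0)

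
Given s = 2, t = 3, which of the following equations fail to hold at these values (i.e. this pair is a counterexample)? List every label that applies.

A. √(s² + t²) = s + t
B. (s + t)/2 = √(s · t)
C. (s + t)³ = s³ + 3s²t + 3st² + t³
Evaluating each claim at the given values:
A. LHS = √(13) ≈ 3.606, RHS = 5 → fails here (LHS ≠ RHS)
B. LHS = 5/2, RHS = √(6) ≈ 2.449 → fails here (LHS ≠ RHS)
C. LHS = 125, RHS = 125 → holds here (LHS = RHS)

Answer: A, B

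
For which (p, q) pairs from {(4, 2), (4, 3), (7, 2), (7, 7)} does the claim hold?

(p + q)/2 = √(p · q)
(7, 7)

Testing each pair:
(4, 2): LHS = 3, RHS = 2·√(2) ≈ 2.828 → fails
(4, 3): LHS = 7/2, RHS = 2·√(3) ≈ 3.464 → fails
(7, 2): LHS = 9/2, RHS = √(14) ≈ 3.742 → fails
(7, 7): LHS = 7, RHS = 7 → holds

1 of 4 pairs satisfies the claim.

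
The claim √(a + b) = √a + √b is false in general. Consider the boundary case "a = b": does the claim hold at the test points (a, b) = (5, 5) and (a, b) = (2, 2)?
At (5, 5): LHS = √(10) ≈ 3.162 ≠ RHS = 2·√(5) ≈ 4.472
At (2, 2): LHS = 2 ≠ RHS = 2·√(2) ≈ 2.828

Answer: No, fails at both test points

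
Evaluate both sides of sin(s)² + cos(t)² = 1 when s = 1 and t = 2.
LHS = sin(1)² + cos(2)² ≈ 0.8813
RHS = 1

LHS ≠ RHS (they differ by about 0.1187), so the equation does not hold here.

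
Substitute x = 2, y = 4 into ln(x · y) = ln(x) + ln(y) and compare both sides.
LHS = ln(2 · 4) = ln(8) ≈ 2.079
RHS = ln(2) + ln(4) ≈ 2.079

LHS = RHS: the two sides agree.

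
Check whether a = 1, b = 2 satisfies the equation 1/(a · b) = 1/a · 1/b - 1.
Substituting a = 1, b = 2:

LHS = 1/(1 · 2) = 1/2
RHS = 1/1 · 1/2 - 1 = -1/2

LHS ≠ RHS, so the equation does not hold at this point.

Answer: Fails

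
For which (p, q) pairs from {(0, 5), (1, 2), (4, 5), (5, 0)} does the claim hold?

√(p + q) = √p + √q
(0, 5), (5, 0)

Testing each pair:
(0, 5): LHS = √(5) ≈ 2.236, RHS = √(5) ≈ 2.236 → holds
(1, 2): LHS = √(3) ≈ 1.732, RHS = 1 + √(2) ≈ 2.414 → fails
(4, 5): LHS = 3, RHS = 2 + √(5) ≈ 4.236 → fails
(5, 0): LHS = √(5) ≈ 2.236, RHS = √(5) ≈ 2.236 → holds

2 of 4 pairs satisfy the claim.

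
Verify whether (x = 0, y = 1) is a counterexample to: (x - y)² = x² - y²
Yes

Substituting x = 0, y = 1:
LHS = (0 - 1)² = 1
RHS = 0² - 1² = -1

Since LHS ≠ RHS, this pair disproves the claim.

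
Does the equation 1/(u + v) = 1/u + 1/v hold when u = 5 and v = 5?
Substituting u = 5, v = 5:

LHS = 1/(5 + 5) = 1/10
RHS = 1/5 + 1/5 = 2/5

LHS ≠ RHS, so the equation does not hold at this point.

Answer: Fails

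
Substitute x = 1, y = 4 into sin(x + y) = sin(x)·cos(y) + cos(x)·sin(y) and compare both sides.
LHS = sin(1 + 4) = sin(5) ≈ -0.9589
RHS = sin(1)·cos(4) + cos(1)·sin(4) = sin(1)·cos(4) + sin(4)·cos(1) ≈ -0.9589

LHS = RHS: the two sides agree.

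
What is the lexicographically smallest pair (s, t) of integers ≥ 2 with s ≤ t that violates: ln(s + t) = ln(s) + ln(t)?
(s, t) = (2, 3)

At (2, 2): both sides equal ln(4) ≈ 1.386, so it holds there.

Substituting (2, 3) into the claim:
LHS = ln(2 + 3) = ln(5) ≈ 1.609
RHS = ln(2) + ln(3) ≈ 1.792

Since LHS ≠ RHS, this pair disproves the claim, and no lexicographically smaller pair (s ≤ t, integers ≥ 2) does.

For instance (6, 9) is also a counterexample (LHS = ln(15) ≈ 2.708, RHS = ln(6) + ln(9) ≈ 3.989), but it's lexicographically larger.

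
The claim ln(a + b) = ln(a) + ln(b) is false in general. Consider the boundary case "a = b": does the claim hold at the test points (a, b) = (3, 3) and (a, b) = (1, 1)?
No, fails at both test points

At (3, 3): LHS = ln(6) ≈ 1.792 ≠ RHS = 2·ln(3) ≈ 2.197
At (1, 1): LHS = ln(2) ≈ 0.6931 ≠ RHS = 0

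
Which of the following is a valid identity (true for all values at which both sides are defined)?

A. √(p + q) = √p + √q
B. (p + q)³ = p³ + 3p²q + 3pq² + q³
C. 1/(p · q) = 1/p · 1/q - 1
A: fails at (1, 2) — LHS = √(3) ≈ 1.732, RHS = 1 + √(2) ≈ 2.414.
B: holds — e.g. at (0, 1), both sides equal 1.
C: fails at (2, 7) — LHS = 1/14, RHS = -13/14.

Answer: B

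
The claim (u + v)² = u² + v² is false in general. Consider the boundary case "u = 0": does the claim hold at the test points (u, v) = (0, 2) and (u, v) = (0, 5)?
Yes, holds at both test points

At (0, 2): LHS = 4, RHS = 4 → equal
At (0, 5): LHS = 25, RHS = 25 → equal

So the claim does hold at both of these boundary points, even though it is not an identity.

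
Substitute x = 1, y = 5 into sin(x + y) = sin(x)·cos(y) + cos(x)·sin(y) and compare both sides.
LHS = sin(1 + 5) = sin(6) ≈ -0.2794
RHS = sin(1)·cos(5) + cos(1)·sin(5) = sin(5)·cos(1) + sin(1)·cos(5) ≈ -0.2794

LHS = RHS: the two sides agree.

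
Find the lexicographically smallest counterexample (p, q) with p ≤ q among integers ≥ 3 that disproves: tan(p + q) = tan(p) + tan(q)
Substituting (3, 3) into the claim:
LHS = tan(3 + 3) = tan(6) ≈ -0.291
RHS = tan(3) + tan(3) = 2·tan(3) ≈ -0.2851

Since LHS ≠ RHS, this pair disproves the claim, and no lexicographically smaller pair (p ≤ q, integers ≥ 3) does.

For instance (7, 7) is also a counterexample (LHS = tan(14) ≈ 7.245, RHS = 2·tan(7) ≈ 1.743), but it's lexicographically larger.

Answer: (p, q) = (3, 3)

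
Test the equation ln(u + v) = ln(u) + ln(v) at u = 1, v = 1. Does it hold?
Fails

Substituting u = 1, v = 1:

LHS = ln(1 + 1) = ln(2) ≈ 0.6931
RHS = ln(1) + ln(1) = 0

LHS ≠ RHS, so the equation does not hold at this point.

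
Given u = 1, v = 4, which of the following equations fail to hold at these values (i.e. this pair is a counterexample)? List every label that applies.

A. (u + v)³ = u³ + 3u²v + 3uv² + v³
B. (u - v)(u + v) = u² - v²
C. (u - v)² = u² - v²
Evaluating each claim at the given values:
A. LHS = 125, RHS = 125 → holds here (LHS = RHS)
B. LHS = -15, RHS = -15 → holds here (LHS = RHS)
C. LHS = 9, RHS = -15 → fails here (LHS ≠ RHS)

Answer: C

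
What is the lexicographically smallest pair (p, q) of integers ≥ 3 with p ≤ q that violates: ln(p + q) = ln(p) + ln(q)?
Substituting (3, 3) into the claim:
LHS = ln(3 + 3) = ln(6) ≈ 1.792
RHS = ln(3) + ln(3) = 2·ln(3) ≈ 2.197

Since LHS ≠ RHS, this pair disproves the claim, and no lexicographically smaller pair (p ≤ q, integers ≥ 3) does.

For instance (4, 9) is also a counterexample (LHS = ln(13) ≈ 2.565, RHS = ln(4) + ln(9) ≈ 3.584), but it's lexicographically larger.

Answer: (p, q) = (3, 3)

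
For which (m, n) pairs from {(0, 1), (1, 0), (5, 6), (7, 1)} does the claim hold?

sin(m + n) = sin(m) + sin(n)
Testing each pair:
(0, 1): LHS = sin(1) ≈ 0.8415, RHS = sin(1) ≈ 0.8415 → holds
(1, 0): LHS = sin(1) ≈ 0.8415, RHS = sin(1) ≈ 0.8415 → holds
(5, 6): LHS = sin(11) ≈ -1, RHS = sin(5) + sin(6) ≈ -1.238 → fails
(7, 1): LHS = sin(8) ≈ 0.9894, RHS = sin(7) + sin(1) ≈ 1.498 → fails

2 of 4 pairs satisfy the claim.

Answer: (0, 1), (1, 0)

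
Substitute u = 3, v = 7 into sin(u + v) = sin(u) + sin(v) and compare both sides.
LHS = sin(3 + 7) = sin(10) ≈ -0.544
RHS = sin(3) + sin(7) ≈ 0.7981

LHS ≠ RHS (they differ by about 1.342), so the equation does not hold here.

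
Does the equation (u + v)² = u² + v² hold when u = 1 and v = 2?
Fails

Substituting u = 1, v = 2:

LHS = (1 + 2)² = 9
RHS = 1² + 2² = 5

LHS ≠ RHS, so the equation does not hold at this point.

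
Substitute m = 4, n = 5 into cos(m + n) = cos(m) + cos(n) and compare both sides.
LHS = cos(4 + 5) = cos(9) ≈ -0.9111
RHS = cos(4) + cos(5) ≈ -0.37

LHS ≠ RHS (they differ by about 0.5411), so the equation does not hold here.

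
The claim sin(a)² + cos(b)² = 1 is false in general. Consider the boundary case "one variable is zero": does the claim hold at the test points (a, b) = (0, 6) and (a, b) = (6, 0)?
At (0, 6): LHS = cos(6)² ≈ 0.9219 ≠ RHS = 1
At (6, 0): LHS = sin(6)² + 1 ≈ 1.078 ≠ RHS = 1

Answer: No, fails at both test points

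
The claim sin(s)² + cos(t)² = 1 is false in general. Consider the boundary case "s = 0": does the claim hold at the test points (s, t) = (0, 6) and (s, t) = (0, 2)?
No, fails at both test points

At (0, 6): LHS = cos(6)² ≈ 0.9219 ≠ RHS = 1
At (0, 2): LHS = cos(2)² ≈ 0.1732 ≠ RHS = 1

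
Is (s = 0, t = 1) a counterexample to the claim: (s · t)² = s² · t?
No

Substituting s = 0, t = 1:
LHS = (0 · 1)² = 0
RHS = 0² · 1 = 0

The sides agree, so this pair does not disprove the claim.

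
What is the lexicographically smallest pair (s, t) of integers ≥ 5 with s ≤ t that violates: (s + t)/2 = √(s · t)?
(s, t) = (5, 6)

Substituting (5, 6) into the claim:
LHS = (5 + 6)/2 = 11/2
RHS = √(5 · 6) = √(30) ≈ 5.477

Since LHS ≠ RHS, this pair disproves the claim, and no lexicographically smaller pair (s ≤ t, integers ≥ 5) does.

For instance (8, 10) is also a counterexample (LHS = 9, RHS = 4·√(5) ≈ 8.944), but it's lexicographically larger.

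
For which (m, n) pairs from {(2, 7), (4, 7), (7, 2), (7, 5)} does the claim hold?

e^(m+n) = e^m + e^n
None

Testing each pair:
(2, 7): LHS = e^9 ≈ 8103, RHS = e^2 + e^7 ≈ 1104 → fails
(4, 7): LHS = e^11 ≈ 59874.1, RHS = e^4 + e^7 ≈ 1151 → fails
(7, 2): LHS = e^9 ≈ 8103, RHS = e^2 + e^7 ≈ 1104 → fails
(7, 5): LHS = e^12 ≈ 162754.8, RHS = e^5 + e^7 ≈ 1245 → fails

No pair satisfies the claim.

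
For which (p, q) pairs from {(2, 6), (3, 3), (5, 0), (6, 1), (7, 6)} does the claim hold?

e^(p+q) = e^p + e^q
Testing each pair:
(2, 6): LHS = e^8 ≈ 2981, RHS = e^2 + e^6 ≈ 410.8 → fails
(3, 3): LHS = e^6 ≈ 403.4, RHS = 2·e^3 ≈ 40.17 → fails
(5, 0): LHS = e^5 ≈ 148.4, RHS = 1 + e^5 ≈ 149.4 → fails
(6, 1): LHS = e^7 ≈ 1097, RHS = e + e^6 ≈ 406.1 → fails
(7, 6): LHS = e^13 ≈ 442413.4, RHS = e^6 + e^7 ≈ 1500 → fails

No pair satisfies the claim.

Answer: None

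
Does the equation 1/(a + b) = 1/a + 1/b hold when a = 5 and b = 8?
Substituting a = 5, b = 8:

LHS = 1/(5 + 8) = 1/13
RHS = 1/5 + 1/8 = 13/40

LHS ≠ RHS, so the equation does not hold at this point.

Answer: Fails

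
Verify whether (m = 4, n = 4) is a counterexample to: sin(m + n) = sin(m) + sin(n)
Substituting m = 4, n = 4:
LHS = sin(4 + 4) = sin(8) ≈ 0.9894
RHS = sin(4) + sin(4) = 2·sin(4) ≈ -1.514

Since LHS ≠ RHS, this pair disproves the claim.

Answer: Yes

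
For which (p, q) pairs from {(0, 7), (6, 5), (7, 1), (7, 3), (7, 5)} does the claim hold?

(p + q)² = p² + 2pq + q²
Testing each pair:
(0, 7): LHS = 49, RHS = 49 → holds
(6, 5): LHS = 121, RHS = 121 → holds
(7, 1): LHS = 64, RHS = 64 → holds
(7, 3): LHS = 100, RHS = 100 → holds
(7, 5): LHS = 144, RHS = 144 → holds

Every pair satisfies the claim.

Answer: All pairs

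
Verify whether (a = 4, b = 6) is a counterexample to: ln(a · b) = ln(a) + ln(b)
No

Substituting a = 4, b = 6:
LHS = ln(4 · 6) = ln(24) ≈ 3.178
RHS = ln(4) + ln(6) ≈ 3.178

The sides agree, so this pair does not disprove the claim.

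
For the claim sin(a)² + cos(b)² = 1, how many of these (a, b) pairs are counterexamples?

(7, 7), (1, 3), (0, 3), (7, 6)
Testing each pair:
(7, 7): LHS = sin(7)² + cos(7)² = 1, RHS = 1 → satisfies claim
(1, 3): LHS = sin(1)² + cos(3)² ≈ 1.688, RHS = 1 → counterexample
(0, 3): LHS = cos(3)² ≈ 0.9801, RHS = 1 → counterexample
(7, 6): LHS = sin(7)² + cos(6)² ≈ 1.354, RHS = 1 → counterexample

That makes 3 counterexamples.

Answer: 3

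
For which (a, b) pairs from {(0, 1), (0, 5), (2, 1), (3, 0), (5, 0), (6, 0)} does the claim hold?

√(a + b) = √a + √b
(0, 1), (0, 5), (3, 0), (5, 0), (6, 0)

Testing each pair:
(0, 1): LHS = 1, RHS = 1 → holds
(0, 5): LHS = √(5) ≈ 2.236, RHS = √(5) ≈ 2.236 → holds
(2, 1): LHS = √(3) ≈ 1.732, RHS = 1 + √(2) ≈ 2.414 → fails
(3, 0): LHS = √(3) ≈ 1.732, RHS = √(3) ≈ 1.732 → holds
(5, 0): LHS = √(5) ≈ 2.236, RHS = √(5) ≈ 2.236 → holds
(6, 0): LHS = √(6) ≈ 2.449, RHS = √(6) ≈ 2.449 → holds

5 of 6 pairs satisfy the claim.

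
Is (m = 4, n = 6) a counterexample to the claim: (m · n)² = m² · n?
Substituting m = 4, n = 6:
LHS = (4 · 6)² = 576
RHS = 4² · 6 = 96

Since LHS ≠ RHS, this pair disproves the claim.

Answer: Yes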